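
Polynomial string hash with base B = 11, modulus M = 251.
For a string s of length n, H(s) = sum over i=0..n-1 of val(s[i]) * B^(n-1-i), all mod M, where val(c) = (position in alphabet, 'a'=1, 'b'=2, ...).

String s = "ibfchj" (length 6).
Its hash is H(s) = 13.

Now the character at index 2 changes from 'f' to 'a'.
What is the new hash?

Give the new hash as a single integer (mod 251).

val('f') = 6, val('a') = 1
Position k = 2, exponent = n-1-k = 3
B^3 mod M = 11^3 mod 251 = 76
Delta = (1 - 6) * 76 mod 251 = 122
New hash = (13 + 122) mod 251 = 135

Answer: 135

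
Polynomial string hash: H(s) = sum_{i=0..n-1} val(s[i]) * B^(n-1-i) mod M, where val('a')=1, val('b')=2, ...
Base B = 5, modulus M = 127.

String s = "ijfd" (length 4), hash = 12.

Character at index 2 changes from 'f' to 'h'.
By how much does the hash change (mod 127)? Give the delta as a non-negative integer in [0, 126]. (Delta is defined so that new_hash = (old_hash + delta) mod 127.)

Answer: 10

Derivation:
Delta formula: (val(new) - val(old)) * B^(n-1-k) mod M
  val('h') - val('f') = 8 - 6 = 2
  B^(n-1-k) = 5^1 mod 127 = 5
  Delta = 2 * 5 mod 127 = 10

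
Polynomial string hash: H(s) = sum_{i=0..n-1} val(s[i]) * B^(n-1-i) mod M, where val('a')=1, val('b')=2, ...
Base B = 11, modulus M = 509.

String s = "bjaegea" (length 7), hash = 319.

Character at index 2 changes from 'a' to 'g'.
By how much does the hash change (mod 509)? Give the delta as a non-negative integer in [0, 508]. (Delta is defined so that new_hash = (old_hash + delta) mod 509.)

Delta formula: (val(new) - val(old)) * B^(n-1-k) mod M
  val('g') - val('a') = 7 - 1 = 6
  B^(n-1-k) = 11^4 mod 509 = 389
  Delta = 6 * 389 mod 509 = 298

Answer: 298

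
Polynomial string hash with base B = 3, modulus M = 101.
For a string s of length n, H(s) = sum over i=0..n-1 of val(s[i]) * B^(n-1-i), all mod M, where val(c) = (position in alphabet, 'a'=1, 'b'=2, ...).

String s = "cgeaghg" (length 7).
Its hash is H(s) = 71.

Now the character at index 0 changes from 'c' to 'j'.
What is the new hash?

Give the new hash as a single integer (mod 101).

Answer: 23

Derivation:
val('c') = 3, val('j') = 10
Position k = 0, exponent = n-1-k = 6
B^6 mod M = 3^6 mod 101 = 22
Delta = (10 - 3) * 22 mod 101 = 53
New hash = (71 + 53) mod 101 = 23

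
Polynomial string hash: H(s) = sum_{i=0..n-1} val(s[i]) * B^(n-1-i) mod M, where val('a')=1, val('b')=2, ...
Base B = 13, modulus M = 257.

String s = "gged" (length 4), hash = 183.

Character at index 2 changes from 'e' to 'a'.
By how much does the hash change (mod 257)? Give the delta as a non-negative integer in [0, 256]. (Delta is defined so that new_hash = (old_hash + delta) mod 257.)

Delta formula: (val(new) - val(old)) * B^(n-1-k) mod M
  val('a') - val('e') = 1 - 5 = -4
  B^(n-1-k) = 13^1 mod 257 = 13
  Delta = -4 * 13 mod 257 = 205

Answer: 205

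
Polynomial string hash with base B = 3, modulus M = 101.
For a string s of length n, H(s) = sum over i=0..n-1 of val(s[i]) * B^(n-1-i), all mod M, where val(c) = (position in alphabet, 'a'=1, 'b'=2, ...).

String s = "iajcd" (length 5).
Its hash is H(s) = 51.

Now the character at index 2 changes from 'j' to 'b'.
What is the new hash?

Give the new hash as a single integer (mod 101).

Answer: 80

Derivation:
val('j') = 10, val('b') = 2
Position k = 2, exponent = n-1-k = 2
B^2 mod M = 3^2 mod 101 = 9
Delta = (2 - 10) * 9 mod 101 = 29
New hash = (51 + 29) mod 101 = 80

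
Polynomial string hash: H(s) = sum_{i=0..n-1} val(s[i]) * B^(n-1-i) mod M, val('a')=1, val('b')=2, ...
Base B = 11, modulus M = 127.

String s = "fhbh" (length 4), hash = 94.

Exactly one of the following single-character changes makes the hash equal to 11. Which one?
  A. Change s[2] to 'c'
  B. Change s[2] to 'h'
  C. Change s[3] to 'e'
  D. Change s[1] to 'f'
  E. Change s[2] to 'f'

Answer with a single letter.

Option A: s[2]='b'->'c', delta=(3-2)*11^1 mod 127 = 11, hash=94+11 mod 127 = 105
Option B: s[2]='b'->'h', delta=(8-2)*11^1 mod 127 = 66, hash=94+66 mod 127 = 33
Option C: s[3]='h'->'e', delta=(5-8)*11^0 mod 127 = 124, hash=94+124 mod 127 = 91
Option D: s[1]='h'->'f', delta=(6-8)*11^2 mod 127 = 12, hash=94+12 mod 127 = 106
Option E: s[2]='b'->'f', delta=(6-2)*11^1 mod 127 = 44, hash=94+44 mod 127 = 11 <-- target

Answer: E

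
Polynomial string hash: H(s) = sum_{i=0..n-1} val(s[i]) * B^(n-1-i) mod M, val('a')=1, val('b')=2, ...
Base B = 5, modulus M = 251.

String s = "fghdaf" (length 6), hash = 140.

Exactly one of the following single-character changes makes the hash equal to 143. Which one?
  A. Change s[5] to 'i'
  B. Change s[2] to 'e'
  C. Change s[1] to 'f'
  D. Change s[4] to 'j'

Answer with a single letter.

Option A: s[5]='f'->'i', delta=(9-6)*5^0 mod 251 = 3, hash=140+3 mod 251 = 143 <-- target
Option B: s[2]='h'->'e', delta=(5-8)*5^3 mod 251 = 127, hash=140+127 mod 251 = 16
Option C: s[1]='g'->'f', delta=(6-7)*5^4 mod 251 = 128, hash=140+128 mod 251 = 17
Option D: s[4]='a'->'j', delta=(10-1)*5^1 mod 251 = 45, hash=140+45 mod 251 = 185

Answer: A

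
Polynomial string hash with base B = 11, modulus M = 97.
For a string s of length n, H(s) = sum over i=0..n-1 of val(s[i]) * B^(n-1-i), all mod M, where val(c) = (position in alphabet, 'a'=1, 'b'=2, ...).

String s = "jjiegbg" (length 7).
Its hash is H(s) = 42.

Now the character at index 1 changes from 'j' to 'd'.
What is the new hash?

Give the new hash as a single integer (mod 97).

Answer: 50

Derivation:
val('j') = 10, val('d') = 4
Position k = 1, exponent = n-1-k = 5
B^5 mod M = 11^5 mod 97 = 31
Delta = (4 - 10) * 31 mod 97 = 8
New hash = (42 + 8) mod 97 = 50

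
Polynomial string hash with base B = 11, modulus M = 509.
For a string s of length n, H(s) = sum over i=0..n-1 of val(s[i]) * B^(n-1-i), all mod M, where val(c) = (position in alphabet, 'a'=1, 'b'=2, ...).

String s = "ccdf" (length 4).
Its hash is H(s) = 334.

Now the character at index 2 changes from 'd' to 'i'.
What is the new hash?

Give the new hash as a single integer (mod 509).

Answer: 389

Derivation:
val('d') = 4, val('i') = 9
Position k = 2, exponent = n-1-k = 1
B^1 mod M = 11^1 mod 509 = 11
Delta = (9 - 4) * 11 mod 509 = 55
New hash = (334 + 55) mod 509 = 389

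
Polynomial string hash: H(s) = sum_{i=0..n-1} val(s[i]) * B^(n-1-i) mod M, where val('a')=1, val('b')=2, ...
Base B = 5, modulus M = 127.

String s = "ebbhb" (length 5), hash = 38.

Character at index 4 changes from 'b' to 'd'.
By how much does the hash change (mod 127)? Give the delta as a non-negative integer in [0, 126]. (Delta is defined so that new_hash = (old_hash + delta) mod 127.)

Answer: 2

Derivation:
Delta formula: (val(new) - val(old)) * B^(n-1-k) mod M
  val('d') - val('b') = 4 - 2 = 2
  B^(n-1-k) = 5^0 mod 127 = 1
  Delta = 2 * 1 mod 127 = 2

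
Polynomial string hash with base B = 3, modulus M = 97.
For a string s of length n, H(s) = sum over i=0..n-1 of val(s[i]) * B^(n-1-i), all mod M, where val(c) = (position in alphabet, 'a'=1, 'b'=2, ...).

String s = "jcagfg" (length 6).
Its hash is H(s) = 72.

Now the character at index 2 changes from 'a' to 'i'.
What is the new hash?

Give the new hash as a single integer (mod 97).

val('a') = 1, val('i') = 9
Position k = 2, exponent = n-1-k = 3
B^3 mod M = 3^3 mod 97 = 27
Delta = (9 - 1) * 27 mod 97 = 22
New hash = (72 + 22) mod 97 = 94

Answer: 94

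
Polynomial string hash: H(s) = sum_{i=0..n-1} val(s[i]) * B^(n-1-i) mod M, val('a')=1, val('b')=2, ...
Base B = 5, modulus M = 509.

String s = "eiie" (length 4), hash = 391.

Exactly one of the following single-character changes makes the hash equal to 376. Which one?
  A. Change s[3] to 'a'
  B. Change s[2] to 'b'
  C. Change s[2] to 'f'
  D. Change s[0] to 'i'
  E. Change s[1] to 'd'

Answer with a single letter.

Option A: s[3]='e'->'a', delta=(1-5)*5^0 mod 509 = 505, hash=391+505 mod 509 = 387
Option B: s[2]='i'->'b', delta=(2-9)*5^1 mod 509 = 474, hash=391+474 mod 509 = 356
Option C: s[2]='i'->'f', delta=(6-9)*5^1 mod 509 = 494, hash=391+494 mod 509 = 376 <-- target
Option D: s[0]='e'->'i', delta=(9-5)*5^3 mod 509 = 500, hash=391+500 mod 509 = 382
Option E: s[1]='i'->'d', delta=(4-9)*5^2 mod 509 = 384, hash=391+384 mod 509 = 266

Answer: C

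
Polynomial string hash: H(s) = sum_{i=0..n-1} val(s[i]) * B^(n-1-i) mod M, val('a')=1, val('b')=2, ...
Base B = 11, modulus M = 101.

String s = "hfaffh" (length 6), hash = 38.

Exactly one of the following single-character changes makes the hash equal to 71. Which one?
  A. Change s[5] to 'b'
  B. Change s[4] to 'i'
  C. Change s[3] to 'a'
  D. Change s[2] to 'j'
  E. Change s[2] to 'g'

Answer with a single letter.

Option A: s[5]='h'->'b', delta=(2-8)*11^0 mod 101 = 95, hash=38+95 mod 101 = 32
Option B: s[4]='f'->'i', delta=(9-6)*11^1 mod 101 = 33, hash=38+33 mod 101 = 71 <-- target
Option C: s[3]='f'->'a', delta=(1-6)*11^2 mod 101 = 1, hash=38+1 mod 101 = 39
Option D: s[2]='a'->'j', delta=(10-1)*11^3 mod 101 = 61, hash=38+61 mod 101 = 99
Option E: s[2]='a'->'g', delta=(7-1)*11^3 mod 101 = 7, hash=38+7 mod 101 = 45

Answer: B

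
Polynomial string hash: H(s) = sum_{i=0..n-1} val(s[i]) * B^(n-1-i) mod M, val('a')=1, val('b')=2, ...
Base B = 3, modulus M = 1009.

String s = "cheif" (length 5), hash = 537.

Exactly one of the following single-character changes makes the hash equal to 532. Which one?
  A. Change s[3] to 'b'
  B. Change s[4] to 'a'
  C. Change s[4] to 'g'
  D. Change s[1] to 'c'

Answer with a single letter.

Option A: s[3]='i'->'b', delta=(2-9)*3^1 mod 1009 = 988, hash=537+988 mod 1009 = 516
Option B: s[4]='f'->'a', delta=(1-6)*3^0 mod 1009 = 1004, hash=537+1004 mod 1009 = 532 <-- target
Option C: s[4]='f'->'g', delta=(7-6)*3^0 mod 1009 = 1, hash=537+1 mod 1009 = 538
Option D: s[1]='h'->'c', delta=(3-8)*3^3 mod 1009 = 874, hash=537+874 mod 1009 = 402

Answer: B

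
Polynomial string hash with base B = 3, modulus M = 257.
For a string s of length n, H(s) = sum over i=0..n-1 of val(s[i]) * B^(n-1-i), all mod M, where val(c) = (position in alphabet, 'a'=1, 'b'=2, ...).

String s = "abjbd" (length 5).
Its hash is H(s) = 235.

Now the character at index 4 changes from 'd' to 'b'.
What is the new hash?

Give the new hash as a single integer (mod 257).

Answer: 233

Derivation:
val('d') = 4, val('b') = 2
Position k = 4, exponent = n-1-k = 0
B^0 mod M = 3^0 mod 257 = 1
Delta = (2 - 4) * 1 mod 257 = 255
New hash = (235 + 255) mod 257 = 233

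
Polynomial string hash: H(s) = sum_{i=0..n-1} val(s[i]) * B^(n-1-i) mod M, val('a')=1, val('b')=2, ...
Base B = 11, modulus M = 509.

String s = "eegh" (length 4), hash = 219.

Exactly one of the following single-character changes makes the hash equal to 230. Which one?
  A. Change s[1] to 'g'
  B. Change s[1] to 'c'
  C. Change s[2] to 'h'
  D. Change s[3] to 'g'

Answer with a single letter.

Option A: s[1]='e'->'g', delta=(7-5)*11^2 mod 509 = 242, hash=219+242 mod 509 = 461
Option B: s[1]='e'->'c', delta=(3-5)*11^2 mod 509 = 267, hash=219+267 mod 509 = 486
Option C: s[2]='g'->'h', delta=(8-7)*11^1 mod 509 = 11, hash=219+11 mod 509 = 230 <-- target
Option D: s[3]='h'->'g', delta=(7-8)*11^0 mod 509 = 508, hash=219+508 mod 509 = 218

Answer: C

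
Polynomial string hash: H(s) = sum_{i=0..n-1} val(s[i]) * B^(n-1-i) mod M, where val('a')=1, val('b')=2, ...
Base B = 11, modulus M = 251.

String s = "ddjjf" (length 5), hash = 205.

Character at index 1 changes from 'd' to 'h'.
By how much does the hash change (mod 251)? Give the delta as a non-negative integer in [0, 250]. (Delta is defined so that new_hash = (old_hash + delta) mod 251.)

Answer: 53

Derivation:
Delta formula: (val(new) - val(old)) * B^(n-1-k) mod M
  val('h') - val('d') = 8 - 4 = 4
  B^(n-1-k) = 11^3 mod 251 = 76
  Delta = 4 * 76 mod 251 = 53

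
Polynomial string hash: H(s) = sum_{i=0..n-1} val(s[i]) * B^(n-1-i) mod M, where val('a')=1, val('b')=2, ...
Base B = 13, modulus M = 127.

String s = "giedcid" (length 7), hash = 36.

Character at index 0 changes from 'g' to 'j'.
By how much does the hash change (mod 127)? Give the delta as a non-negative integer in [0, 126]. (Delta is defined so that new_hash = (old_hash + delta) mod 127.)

Delta formula: (val(new) - val(old)) * B^(n-1-k) mod M
  val('j') - val('g') = 10 - 7 = 3
  B^(n-1-k) = 13^6 mod 127 = 47
  Delta = 3 * 47 mod 127 = 14

Answer: 14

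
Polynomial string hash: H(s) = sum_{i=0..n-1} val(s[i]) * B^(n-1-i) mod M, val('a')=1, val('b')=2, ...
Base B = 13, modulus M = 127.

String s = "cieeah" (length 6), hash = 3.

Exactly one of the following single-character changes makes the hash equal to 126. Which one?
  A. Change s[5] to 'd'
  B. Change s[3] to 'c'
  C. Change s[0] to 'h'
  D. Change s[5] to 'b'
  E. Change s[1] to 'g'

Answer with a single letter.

Answer: A

Derivation:
Option A: s[5]='h'->'d', delta=(4-8)*13^0 mod 127 = 123, hash=3+123 mod 127 = 126 <-- target
Option B: s[3]='e'->'c', delta=(3-5)*13^2 mod 127 = 43, hash=3+43 mod 127 = 46
Option C: s[0]='c'->'h', delta=(8-3)*13^5 mod 127 = 106, hash=3+106 mod 127 = 109
Option D: s[5]='h'->'b', delta=(2-8)*13^0 mod 127 = 121, hash=3+121 mod 127 = 124
Option E: s[1]='i'->'g', delta=(7-9)*13^4 mod 127 = 28, hash=3+28 mod 127 = 31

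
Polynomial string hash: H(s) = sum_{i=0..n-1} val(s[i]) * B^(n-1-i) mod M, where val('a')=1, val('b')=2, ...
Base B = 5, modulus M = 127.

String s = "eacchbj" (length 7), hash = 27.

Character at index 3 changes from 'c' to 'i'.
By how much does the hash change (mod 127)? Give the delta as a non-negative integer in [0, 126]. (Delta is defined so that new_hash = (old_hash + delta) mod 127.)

Delta formula: (val(new) - val(old)) * B^(n-1-k) mod M
  val('i') - val('c') = 9 - 3 = 6
  B^(n-1-k) = 5^3 mod 127 = 125
  Delta = 6 * 125 mod 127 = 115

Answer: 115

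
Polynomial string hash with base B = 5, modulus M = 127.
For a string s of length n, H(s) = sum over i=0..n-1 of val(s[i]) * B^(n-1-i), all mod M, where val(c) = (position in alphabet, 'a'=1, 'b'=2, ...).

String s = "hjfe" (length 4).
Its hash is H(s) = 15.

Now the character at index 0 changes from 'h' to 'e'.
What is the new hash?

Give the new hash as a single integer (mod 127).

Answer: 21

Derivation:
val('h') = 8, val('e') = 5
Position k = 0, exponent = n-1-k = 3
B^3 mod M = 5^3 mod 127 = 125
Delta = (5 - 8) * 125 mod 127 = 6
New hash = (15 + 6) mod 127 = 21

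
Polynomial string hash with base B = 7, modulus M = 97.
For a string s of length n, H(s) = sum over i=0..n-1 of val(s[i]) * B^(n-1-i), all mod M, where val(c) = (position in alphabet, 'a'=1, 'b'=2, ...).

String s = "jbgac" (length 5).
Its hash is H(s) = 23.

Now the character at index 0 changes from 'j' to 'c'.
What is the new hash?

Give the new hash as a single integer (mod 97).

val('j') = 10, val('c') = 3
Position k = 0, exponent = n-1-k = 4
B^4 mod M = 7^4 mod 97 = 73
Delta = (3 - 10) * 73 mod 97 = 71
New hash = (23 + 71) mod 97 = 94

Answer: 94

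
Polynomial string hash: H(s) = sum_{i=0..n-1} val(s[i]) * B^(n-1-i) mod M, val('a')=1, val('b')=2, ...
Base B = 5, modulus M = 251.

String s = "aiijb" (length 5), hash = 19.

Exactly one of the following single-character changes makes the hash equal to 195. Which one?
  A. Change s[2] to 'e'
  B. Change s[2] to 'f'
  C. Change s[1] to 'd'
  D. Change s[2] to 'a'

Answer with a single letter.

Option A: s[2]='i'->'e', delta=(5-9)*5^2 mod 251 = 151, hash=19+151 mod 251 = 170
Option B: s[2]='i'->'f', delta=(6-9)*5^2 mod 251 = 176, hash=19+176 mod 251 = 195 <-- target
Option C: s[1]='i'->'d', delta=(4-9)*5^3 mod 251 = 128, hash=19+128 mod 251 = 147
Option D: s[2]='i'->'a', delta=(1-9)*5^2 mod 251 = 51, hash=19+51 mod 251 = 70

Answer: B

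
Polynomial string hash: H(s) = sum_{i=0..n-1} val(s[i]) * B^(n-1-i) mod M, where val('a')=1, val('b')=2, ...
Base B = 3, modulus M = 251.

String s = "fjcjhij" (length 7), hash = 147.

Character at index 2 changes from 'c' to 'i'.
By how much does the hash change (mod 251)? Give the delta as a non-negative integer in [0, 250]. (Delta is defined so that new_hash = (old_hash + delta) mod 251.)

Answer: 235

Derivation:
Delta formula: (val(new) - val(old)) * B^(n-1-k) mod M
  val('i') - val('c') = 9 - 3 = 6
  B^(n-1-k) = 3^4 mod 251 = 81
  Delta = 6 * 81 mod 251 = 235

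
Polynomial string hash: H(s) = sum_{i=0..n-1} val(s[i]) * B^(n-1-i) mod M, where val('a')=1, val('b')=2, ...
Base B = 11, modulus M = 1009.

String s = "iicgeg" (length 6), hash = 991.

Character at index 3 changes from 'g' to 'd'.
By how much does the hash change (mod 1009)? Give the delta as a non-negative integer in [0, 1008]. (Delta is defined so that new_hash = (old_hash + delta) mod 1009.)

Delta formula: (val(new) - val(old)) * B^(n-1-k) mod M
  val('d') - val('g') = 4 - 7 = -3
  B^(n-1-k) = 11^2 mod 1009 = 121
  Delta = -3 * 121 mod 1009 = 646

Answer: 646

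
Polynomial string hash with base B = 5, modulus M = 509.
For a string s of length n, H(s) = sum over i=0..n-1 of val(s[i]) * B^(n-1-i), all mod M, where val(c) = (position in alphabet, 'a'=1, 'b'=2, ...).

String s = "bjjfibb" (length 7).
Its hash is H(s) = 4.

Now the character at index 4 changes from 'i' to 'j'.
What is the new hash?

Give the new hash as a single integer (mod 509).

val('i') = 9, val('j') = 10
Position k = 4, exponent = n-1-k = 2
B^2 mod M = 5^2 mod 509 = 25
Delta = (10 - 9) * 25 mod 509 = 25
New hash = (4 + 25) mod 509 = 29

Answer: 29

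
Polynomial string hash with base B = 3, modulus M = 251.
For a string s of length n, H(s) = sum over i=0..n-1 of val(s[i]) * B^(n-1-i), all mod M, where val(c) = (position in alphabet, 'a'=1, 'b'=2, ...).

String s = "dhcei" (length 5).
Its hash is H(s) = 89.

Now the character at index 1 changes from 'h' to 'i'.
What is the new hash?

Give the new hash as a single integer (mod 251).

Answer: 116

Derivation:
val('h') = 8, val('i') = 9
Position k = 1, exponent = n-1-k = 3
B^3 mod M = 3^3 mod 251 = 27
Delta = (9 - 8) * 27 mod 251 = 27
New hash = (89 + 27) mod 251 = 116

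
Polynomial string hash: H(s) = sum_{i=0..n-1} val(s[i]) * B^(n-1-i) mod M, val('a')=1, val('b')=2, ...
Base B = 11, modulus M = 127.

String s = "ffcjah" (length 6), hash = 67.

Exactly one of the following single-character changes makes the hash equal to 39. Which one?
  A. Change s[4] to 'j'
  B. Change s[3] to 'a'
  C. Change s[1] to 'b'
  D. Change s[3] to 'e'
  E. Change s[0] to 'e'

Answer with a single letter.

Answer: A

Derivation:
Option A: s[4]='a'->'j', delta=(10-1)*11^1 mod 127 = 99, hash=67+99 mod 127 = 39 <-- target
Option B: s[3]='j'->'a', delta=(1-10)*11^2 mod 127 = 54, hash=67+54 mod 127 = 121
Option C: s[1]='f'->'b', delta=(2-6)*11^4 mod 127 = 110, hash=67+110 mod 127 = 50
Option D: s[3]='j'->'e', delta=(5-10)*11^2 mod 127 = 30, hash=67+30 mod 127 = 97
Option E: s[0]='f'->'e', delta=(5-6)*11^5 mod 127 = 112, hash=67+112 mod 127 = 52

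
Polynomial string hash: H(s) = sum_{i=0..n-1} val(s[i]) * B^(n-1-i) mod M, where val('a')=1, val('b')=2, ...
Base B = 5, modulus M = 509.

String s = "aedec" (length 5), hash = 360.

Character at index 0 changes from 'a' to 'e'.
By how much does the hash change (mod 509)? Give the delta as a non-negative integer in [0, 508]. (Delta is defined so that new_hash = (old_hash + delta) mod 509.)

Answer: 464

Derivation:
Delta formula: (val(new) - val(old)) * B^(n-1-k) mod M
  val('e') - val('a') = 5 - 1 = 4
  B^(n-1-k) = 5^4 mod 509 = 116
  Delta = 4 * 116 mod 509 = 464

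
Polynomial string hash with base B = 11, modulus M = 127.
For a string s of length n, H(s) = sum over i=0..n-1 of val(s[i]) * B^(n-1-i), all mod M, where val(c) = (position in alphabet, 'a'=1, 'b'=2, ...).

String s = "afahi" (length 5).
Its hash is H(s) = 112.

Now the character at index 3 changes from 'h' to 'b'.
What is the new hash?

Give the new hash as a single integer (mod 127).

Answer: 46

Derivation:
val('h') = 8, val('b') = 2
Position k = 3, exponent = n-1-k = 1
B^1 mod M = 11^1 mod 127 = 11
Delta = (2 - 8) * 11 mod 127 = 61
New hash = (112 + 61) mod 127 = 46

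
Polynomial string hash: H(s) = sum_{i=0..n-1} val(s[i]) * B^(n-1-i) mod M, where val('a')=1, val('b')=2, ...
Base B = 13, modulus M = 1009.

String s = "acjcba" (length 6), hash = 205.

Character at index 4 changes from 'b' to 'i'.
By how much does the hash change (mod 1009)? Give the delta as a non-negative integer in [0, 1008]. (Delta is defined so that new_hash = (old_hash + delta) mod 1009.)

Answer: 91

Derivation:
Delta formula: (val(new) - val(old)) * B^(n-1-k) mod M
  val('i') - val('b') = 9 - 2 = 7
  B^(n-1-k) = 13^1 mod 1009 = 13
  Delta = 7 * 13 mod 1009 = 91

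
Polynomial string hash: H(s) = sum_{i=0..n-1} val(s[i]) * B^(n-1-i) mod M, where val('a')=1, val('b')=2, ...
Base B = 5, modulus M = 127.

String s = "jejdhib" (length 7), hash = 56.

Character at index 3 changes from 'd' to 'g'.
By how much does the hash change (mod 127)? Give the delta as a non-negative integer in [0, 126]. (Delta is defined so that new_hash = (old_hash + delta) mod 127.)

Answer: 121

Derivation:
Delta formula: (val(new) - val(old)) * B^(n-1-k) mod M
  val('g') - val('d') = 7 - 4 = 3
  B^(n-1-k) = 5^3 mod 127 = 125
  Delta = 3 * 125 mod 127 = 121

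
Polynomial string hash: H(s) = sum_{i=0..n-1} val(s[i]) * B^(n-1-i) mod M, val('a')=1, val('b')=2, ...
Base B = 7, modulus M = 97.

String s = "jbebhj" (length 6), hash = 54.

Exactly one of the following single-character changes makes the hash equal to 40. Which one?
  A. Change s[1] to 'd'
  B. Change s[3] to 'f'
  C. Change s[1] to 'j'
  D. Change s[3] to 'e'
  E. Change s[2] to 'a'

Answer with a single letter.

Option A: s[1]='b'->'d', delta=(4-2)*7^4 mod 97 = 49, hash=54+49 mod 97 = 6
Option B: s[3]='b'->'f', delta=(6-2)*7^2 mod 97 = 2, hash=54+2 mod 97 = 56
Option C: s[1]='b'->'j', delta=(10-2)*7^4 mod 97 = 2, hash=54+2 mod 97 = 56
Option D: s[3]='b'->'e', delta=(5-2)*7^2 mod 97 = 50, hash=54+50 mod 97 = 7
Option E: s[2]='e'->'a', delta=(1-5)*7^3 mod 97 = 83, hash=54+83 mod 97 = 40 <-- target

Answer: E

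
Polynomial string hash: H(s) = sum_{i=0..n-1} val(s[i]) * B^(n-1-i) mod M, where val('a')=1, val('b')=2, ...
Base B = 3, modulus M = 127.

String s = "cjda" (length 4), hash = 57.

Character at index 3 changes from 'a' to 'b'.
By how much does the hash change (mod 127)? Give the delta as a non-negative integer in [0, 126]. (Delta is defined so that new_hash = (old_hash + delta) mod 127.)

Answer: 1

Derivation:
Delta formula: (val(new) - val(old)) * B^(n-1-k) mod M
  val('b') - val('a') = 2 - 1 = 1
  B^(n-1-k) = 3^0 mod 127 = 1
  Delta = 1 * 1 mod 127 = 1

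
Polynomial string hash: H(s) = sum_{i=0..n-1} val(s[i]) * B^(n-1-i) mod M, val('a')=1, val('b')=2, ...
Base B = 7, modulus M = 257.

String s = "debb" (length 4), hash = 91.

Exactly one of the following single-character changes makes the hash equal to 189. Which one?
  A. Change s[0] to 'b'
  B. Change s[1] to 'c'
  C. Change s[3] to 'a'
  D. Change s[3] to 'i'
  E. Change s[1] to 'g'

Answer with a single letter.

Answer: E

Derivation:
Option A: s[0]='d'->'b', delta=(2-4)*7^3 mod 257 = 85, hash=91+85 mod 257 = 176
Option B: s[1]='e'->'c', delta=(3-5)*7^2 mod 257 = 159, hash=91+159 mod 257 = 250
Option C: s[3]='b'->'a', delta=(1-2)*7^0 mod 257 = 256, hash=91+256 mod 257 = 90
Option D: s[3]='b'->'i', delta=(9-2)*7^0 mod 257 = 7, hash=91+7 mod 257 = 98
Option E: s[1]='e'->'g', delta=(7-5)*7^2 mod 257 = 98, hash=91+98 mod 257 = 189 <-- target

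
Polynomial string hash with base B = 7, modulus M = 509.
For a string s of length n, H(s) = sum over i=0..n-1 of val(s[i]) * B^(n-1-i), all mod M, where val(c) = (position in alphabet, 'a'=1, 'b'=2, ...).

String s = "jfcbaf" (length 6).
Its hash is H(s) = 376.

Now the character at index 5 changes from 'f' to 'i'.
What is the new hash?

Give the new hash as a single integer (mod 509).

Answer: 379

Derivation:
val('f') = 6, val('i') = 9
Position k = 5, exponent = n-1-k = 0
B^0 mod M = 7^0 mod 509 = 1
Delta = (9 - 6) * 1 mod 509 = 3
New hash = (376 + 3) mod 509 = 379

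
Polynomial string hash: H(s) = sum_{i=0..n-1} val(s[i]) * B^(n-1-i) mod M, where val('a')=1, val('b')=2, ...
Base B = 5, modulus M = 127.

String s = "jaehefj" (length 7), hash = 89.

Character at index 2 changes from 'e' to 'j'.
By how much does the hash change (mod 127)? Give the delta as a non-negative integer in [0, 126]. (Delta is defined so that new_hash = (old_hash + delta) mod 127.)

Delta formula: (val(new) - val(old)) * B^(n-1-k) mod M
  val('j') - val('e') = 10 - 5 = 5
  B^(n-1-k) = 5^4 mod 127 = 117
  Delta = 5 * 117 mod 127 = 77

Answer: 77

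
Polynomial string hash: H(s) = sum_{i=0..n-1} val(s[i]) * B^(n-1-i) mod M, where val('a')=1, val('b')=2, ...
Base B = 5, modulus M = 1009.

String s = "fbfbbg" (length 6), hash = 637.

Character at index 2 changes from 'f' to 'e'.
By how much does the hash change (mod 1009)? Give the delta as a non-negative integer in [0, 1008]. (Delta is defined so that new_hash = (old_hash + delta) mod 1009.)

Answer: 884

Derivation:
Delta formula: (val(new) - val(old)) * B^(n-1-k) mod M
  val('e') - val('f') = 5 - 6 = -1
  B^(n-1-k) = 5^3 mod 1009 = 125
  Delta = -1 * 125 mod 1009 = 884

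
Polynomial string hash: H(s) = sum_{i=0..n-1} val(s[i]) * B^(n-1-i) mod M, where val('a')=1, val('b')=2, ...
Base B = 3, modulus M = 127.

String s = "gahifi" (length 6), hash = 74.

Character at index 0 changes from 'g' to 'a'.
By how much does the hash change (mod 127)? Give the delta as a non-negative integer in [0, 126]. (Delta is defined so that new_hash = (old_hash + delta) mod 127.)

Delta formula: (val(new) - val(old)) * B^(n-1-k) mod M
  val('a') - val('g') = 1 - 7 = -6
  B^(n-1-k) = 3^5 mod 127 = 116
  Delta = -6 * 116 mod 127 = 66

Answer: 66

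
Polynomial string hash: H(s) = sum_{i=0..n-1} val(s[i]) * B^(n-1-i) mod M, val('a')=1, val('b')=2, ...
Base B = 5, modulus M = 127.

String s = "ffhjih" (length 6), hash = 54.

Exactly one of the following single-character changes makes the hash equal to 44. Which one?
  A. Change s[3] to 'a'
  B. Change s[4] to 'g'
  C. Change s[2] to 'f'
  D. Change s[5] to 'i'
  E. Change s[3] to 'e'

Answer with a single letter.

Option A: s[3]='j'->'a', delta=(1-10)*5^2 mod 127 = 29, hash=54+29 mod 127 = 83
Option B: s[4]='i'->'g', delta=(7-9)*5^1 mod 127 = 117, hash=54+117 mod 127 = 44 <-- target
Option C: s[2]='h'->'f', delta=(6-8)*5^3 mod 127 = 4, hash=54+4 mod 127 = 58
Option D: s[5]='h'->'i', delta=(9-8)*5^0 mod 127 = 1, hash=54+1 mod 127 = 55
Option E: s[3]='j'->'e', delta=(5-10)*5^2 mod 127 = 2, hash=54+2 mod 127 = 56

Answer: B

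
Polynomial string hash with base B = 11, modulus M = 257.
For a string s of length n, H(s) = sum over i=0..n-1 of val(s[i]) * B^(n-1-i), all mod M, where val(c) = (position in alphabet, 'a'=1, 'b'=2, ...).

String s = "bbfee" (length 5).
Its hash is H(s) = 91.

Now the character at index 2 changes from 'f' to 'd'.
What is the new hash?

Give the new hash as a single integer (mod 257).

val('f') = 6, val('d') = 4
Position k = 2, exponent = n-1-k = 2
B^2 mod M = 11^2 mod 257 = 121
Delta = (4 - 6) * 121 mod 257 = 15
New hash = (91 + 15) mod 257 = 106

Answer: 106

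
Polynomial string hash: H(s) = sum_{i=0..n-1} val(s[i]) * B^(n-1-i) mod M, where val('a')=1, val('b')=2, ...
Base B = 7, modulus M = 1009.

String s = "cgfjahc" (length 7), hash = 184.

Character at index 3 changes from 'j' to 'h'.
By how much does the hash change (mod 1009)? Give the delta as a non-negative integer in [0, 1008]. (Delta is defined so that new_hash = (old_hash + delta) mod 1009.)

Answer: 323

Derivation:
Delta formula: (val(new) - val(old)) * B^(n-1-k) mod M
  val('h') - val('j') = 8 - 10 = -2
  B^(n-1-k) = 7^3 mod 1009 = 343
  Delta = -2 * 343 mod 1009 = 323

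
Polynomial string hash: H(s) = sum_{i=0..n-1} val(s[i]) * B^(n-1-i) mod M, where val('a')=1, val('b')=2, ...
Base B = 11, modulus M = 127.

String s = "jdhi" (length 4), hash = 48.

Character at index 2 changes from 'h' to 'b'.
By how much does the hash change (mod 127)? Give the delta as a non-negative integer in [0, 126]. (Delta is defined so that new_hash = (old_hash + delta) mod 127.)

Answer: 61

Derivation:
Delta formula: (val(new) - val(old)) * B^(n-1-k) mod M
  val('b') - val('h') = 2 - 8 = -6
  B^(n-1-k) = 11^1 mod 127 = 11
  Delta = -6 * 11 mod 127 = 61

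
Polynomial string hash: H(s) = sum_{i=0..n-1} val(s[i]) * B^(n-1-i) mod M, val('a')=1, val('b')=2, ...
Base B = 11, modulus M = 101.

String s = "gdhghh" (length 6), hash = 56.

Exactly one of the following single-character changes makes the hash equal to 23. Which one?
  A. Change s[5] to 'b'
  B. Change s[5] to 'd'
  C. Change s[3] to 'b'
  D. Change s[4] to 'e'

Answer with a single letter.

Option A: s[5]='h'->'b', delta=(2-8)*11^0 mod 101 = 95, hash=56+95 mod 101 = 50
Option B: s[5]='h'->'d', delta=(4-8)*11^0 mod 101 = 97, hash=56+97 mod 101 = 52
Option C: s[3]='g'->'b', delta=(2-7)*11^2 mod 101 = 1, hash=56+1 mod 101 = 57
Option D: s[4]='h'->'e', delta=(5-8)*11^1 mod 101 = 68, hash=56+68 mod 101 = 23 <-- target

Answer: D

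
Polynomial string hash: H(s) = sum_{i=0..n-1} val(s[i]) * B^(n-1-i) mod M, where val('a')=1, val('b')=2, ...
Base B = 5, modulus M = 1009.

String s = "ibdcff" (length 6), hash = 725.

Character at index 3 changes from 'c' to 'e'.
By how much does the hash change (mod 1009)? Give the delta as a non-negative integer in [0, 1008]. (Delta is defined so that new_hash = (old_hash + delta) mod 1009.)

Answer: 50

Derivation:
Delta formula: (val(new) - val(old)) * B^(n-1-k) mod M
  val('e') - val('c') = 5 - 3 = 2
  B^(n-1-k) = 5^2 mod 1009 = 25
  Delta = 2 * 25 mod 1009 = 50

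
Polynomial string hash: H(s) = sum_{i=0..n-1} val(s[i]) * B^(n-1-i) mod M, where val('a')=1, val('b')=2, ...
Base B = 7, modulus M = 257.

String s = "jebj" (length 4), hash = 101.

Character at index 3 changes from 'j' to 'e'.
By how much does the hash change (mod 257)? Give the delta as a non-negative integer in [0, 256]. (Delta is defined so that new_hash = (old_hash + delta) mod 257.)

Delta formula: (val(new) - val(old)) * B^(n-1-k) mod M
  val('e') - val('j') = 5 - 10 = -5
  B^(n-1-k) = 7^0 mod 257 = 1
  Delta = -5 * 1 mod 257 = 252

Answer: 252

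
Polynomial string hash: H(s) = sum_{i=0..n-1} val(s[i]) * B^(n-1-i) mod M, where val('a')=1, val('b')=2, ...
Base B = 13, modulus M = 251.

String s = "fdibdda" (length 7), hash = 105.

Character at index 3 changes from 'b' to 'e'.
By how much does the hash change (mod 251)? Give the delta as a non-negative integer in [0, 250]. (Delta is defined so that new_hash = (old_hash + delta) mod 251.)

Answer: 65

Derivation:
Delta formula: (val(new) - val(old)) * B^(n-1-k) mod M
  val('e') - val('b') = 5 - 2 = 3
  B^(n-1-k) = 13^3 mod 251 = 189
  Delta = 3 * 189 mod 251 = 65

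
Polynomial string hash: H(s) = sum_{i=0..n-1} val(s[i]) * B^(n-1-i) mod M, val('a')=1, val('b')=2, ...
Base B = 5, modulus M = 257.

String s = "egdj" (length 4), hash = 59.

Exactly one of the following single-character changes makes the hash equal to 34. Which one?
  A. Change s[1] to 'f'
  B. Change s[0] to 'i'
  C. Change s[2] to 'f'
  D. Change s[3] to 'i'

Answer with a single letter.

Option A: s[1]='g'->'f', delta=(6-7)*5^2 mod 257 = 232, hash=59+232 mod 257 = 34 <-- target
Option B: s[0]='e'->'i', delta=(9-5)*5^3 mod 257 = 243, hash=59+243 mod 257 = 45
Option C: s[2]='d'->'f', delta=(6-4)*5^1 mod 257 = 10, hash=59+10 mod 257 = 69
Option D: s[3]='j'->'i', delta=(9-10)*5^0 mod 257 = 256, hash=59+256 mod 257 = 58

Answer: A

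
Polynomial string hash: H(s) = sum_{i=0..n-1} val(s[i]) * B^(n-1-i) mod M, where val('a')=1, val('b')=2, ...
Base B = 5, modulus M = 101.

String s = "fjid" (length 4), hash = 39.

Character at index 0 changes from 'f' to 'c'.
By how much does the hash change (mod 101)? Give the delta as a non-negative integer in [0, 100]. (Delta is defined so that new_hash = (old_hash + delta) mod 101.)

Delta formula: (val(new) - val(old)) * B^(n-1-k) mod M
  val('c') - val('f') = 3 - 6 = -3
  B^(n-1-k) = 5^3 mod 101 = 24
  Delta = -3 * 24 mod 101 = 29

Answer: 29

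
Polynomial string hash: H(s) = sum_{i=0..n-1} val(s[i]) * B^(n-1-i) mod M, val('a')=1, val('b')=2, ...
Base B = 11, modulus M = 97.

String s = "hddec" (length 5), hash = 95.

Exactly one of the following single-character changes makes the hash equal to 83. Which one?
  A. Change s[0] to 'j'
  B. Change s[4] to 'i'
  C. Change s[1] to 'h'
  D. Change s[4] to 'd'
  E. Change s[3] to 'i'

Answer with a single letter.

Answer: A

Derivation:
Option A: s[0]='h'->'j', delta=(10-8)*11^4 mod 97 = 85, hash=95+85 mod 97 = 83 <-- target
Option B: s[4]='c'->'i', delta=(9-3)*11^0 mod 97 = 6, hash=95+6 mod 97 = 4
Option C: s[1]='d'->'h', delta=(8-4)*11^3 mod 97 = 86, hash=95+86 mod 97 = 84
Option D: s[4]='c'->'d', delta=(4-3)*11^0 mod 97 = 1, hash=95+1 mod 97 = 96
Option E: s[3]='e'->'i', delta=(9-5)*11^1 mod 97 = 44, hash=95+44 mod 97 = 42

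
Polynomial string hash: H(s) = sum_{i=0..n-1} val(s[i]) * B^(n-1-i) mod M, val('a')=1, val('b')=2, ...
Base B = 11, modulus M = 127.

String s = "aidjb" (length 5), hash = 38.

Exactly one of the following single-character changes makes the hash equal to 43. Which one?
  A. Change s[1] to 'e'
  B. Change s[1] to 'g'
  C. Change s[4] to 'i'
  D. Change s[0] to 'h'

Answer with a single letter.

Option A: s[1]='i'->'e', delta=(5-9)*11^3 mod 127 = 10, hash=38+10 mod 127 = 48
Option B: s[1]='i'->'g', delta=(7-9)*11^3 mod 127 = 5, hash=38+5 mod 127 = 43 <-- target
Option C: s[4]='b'->'i', delta=(9-2)*11^0 mod 127 = 7, hash=38+7 mod 127 = 45
Option D: s[0]='a'->'h', delta=(8-1)*11^4 mod 127 = 125, hash=38+125 mod 127 = 36

Answer: B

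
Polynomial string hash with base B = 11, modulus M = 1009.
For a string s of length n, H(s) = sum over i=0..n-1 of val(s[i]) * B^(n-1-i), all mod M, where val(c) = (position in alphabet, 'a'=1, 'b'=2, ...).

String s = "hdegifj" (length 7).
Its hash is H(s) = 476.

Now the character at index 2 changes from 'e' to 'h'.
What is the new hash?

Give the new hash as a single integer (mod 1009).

Answer: 3

Derivation:
val('e') = 5, val('h') = 8
Position k = 2, exponent = n-1-k = 4
B^4 mod M = 11^4 mod 1009 = 515
Delta = (8 - 5) * 515 mod 1009 = 536
New hash = (476 + 536) mod 1009 = 3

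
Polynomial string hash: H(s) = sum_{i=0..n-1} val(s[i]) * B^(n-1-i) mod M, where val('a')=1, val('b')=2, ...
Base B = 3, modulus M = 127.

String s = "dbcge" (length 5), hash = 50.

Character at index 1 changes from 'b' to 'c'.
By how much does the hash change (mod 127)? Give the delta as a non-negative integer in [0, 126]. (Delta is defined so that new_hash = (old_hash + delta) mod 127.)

Delta formula: (val(new) - val(old)) * B^(n-1-k) mod M
  val('c') - val('b') = 3 - 2 = 1
  B^(n-1-k) = 3^3 mod 127 = 27
  Delta = 1 * 27 mod 127 = 27

Answer: 27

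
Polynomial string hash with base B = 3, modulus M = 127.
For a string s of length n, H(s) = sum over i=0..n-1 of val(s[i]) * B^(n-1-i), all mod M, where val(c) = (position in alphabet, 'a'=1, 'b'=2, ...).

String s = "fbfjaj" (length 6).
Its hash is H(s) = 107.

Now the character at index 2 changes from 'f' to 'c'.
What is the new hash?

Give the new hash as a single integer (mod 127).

val('f') = 6, val('c') = 3
Position k = 2, exponent = n-1-k = 3
B^3 mod M = 3^3 mod 127 = 27
Delta = (3 - 6) * 27 mod 127 = 46
New hash = (107 + 46) mod 127 = 26

Answer: 26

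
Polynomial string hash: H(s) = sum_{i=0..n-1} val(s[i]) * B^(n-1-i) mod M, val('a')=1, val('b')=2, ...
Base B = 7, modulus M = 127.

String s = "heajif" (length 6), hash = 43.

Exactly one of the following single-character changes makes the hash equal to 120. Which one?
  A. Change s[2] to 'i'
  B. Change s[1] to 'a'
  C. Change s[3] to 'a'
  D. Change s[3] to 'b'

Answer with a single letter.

Option A: s[2]='a'->'i', delta=(9-1)*7^3 mod 127 = 77, hash=43+77 mod 127 = 120 <-- target
Option B: s[1]='e'->'a', delta=(1-5)*7^4 mod 127 = 48, hash=43+48 mod 127 = 91
Option C: s[3]='j'->'a', delta=(1-10)*7^2 mod 127 = 67, hash=43+67 mod 127 = 110
Option D: s[3]='j'->'b', delta=(2-10)*7^2 mod 127 = 116, hash=43+116 mod 127 = 32

Answer: A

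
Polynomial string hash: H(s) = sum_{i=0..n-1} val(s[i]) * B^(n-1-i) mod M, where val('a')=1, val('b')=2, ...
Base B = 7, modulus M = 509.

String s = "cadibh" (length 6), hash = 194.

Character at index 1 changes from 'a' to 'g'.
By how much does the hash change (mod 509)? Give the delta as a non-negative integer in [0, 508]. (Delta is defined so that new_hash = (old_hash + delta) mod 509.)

Answer: 154

Derivation:
Delta formula: (val(new) - val(old)) * B^(n-1-k) mod M
  val('g') - val('a') = 7 - 1 = 6
  B^(n-1-k) = 7^4 mod 509 = 365
  Delta = 6 * 365 mod 509 = 154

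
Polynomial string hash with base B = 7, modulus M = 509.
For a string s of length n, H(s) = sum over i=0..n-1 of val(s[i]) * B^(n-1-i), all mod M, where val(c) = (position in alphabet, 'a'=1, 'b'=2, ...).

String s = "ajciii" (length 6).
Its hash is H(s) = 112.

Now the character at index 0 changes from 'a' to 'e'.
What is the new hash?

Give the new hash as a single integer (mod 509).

Answer: 152

Derivation:
val('a') = 1, val('e') = 5
Position k = 0, exponent = n-1-k = 5
B^5 mod M = 7^5 mod 509 = 10
Delta = (5 - 1) * 10 mod 509 = 40
New hash = (112 + 40) mod 509 = 152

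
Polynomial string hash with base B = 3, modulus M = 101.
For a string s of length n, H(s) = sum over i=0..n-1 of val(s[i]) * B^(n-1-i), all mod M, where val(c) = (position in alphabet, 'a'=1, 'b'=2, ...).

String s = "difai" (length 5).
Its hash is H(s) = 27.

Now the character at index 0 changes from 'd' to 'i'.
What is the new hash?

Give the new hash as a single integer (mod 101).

Answer: 28

Derivation:
val('d') = 4, val('i') = 9
Position k = 0, exponent = n-1-k = 4
B^4 mod M = 3^4 mod 101 = 81
Delta = (9 - 4) * 81 mod 101 = 1
New hash = (27 + 1) mod 101 = 28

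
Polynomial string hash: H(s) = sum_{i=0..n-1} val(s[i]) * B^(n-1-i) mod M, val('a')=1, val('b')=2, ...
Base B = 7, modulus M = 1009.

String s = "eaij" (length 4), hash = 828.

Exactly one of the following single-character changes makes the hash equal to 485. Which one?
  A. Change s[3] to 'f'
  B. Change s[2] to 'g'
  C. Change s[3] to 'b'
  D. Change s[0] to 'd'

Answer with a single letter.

Option A: s[3]='j'->'f', delta=(6-10)*7^0 mod 1009 = 1005, hash=828+1005 mod 1009 = 824
Option B: s[2]='i'->'g', delta=(7-9)*7^1 mod 1009 = 995, hash=828+995 mod 1009 = 814
Option C: s[3]='j'->'b', delta=(2-10)*7^0 mod 1009 = 1001, hash=828+1001 mod 1009 = 820
Option D: s[0]='e'->'d', delta=(4-5)*7^3 mod 1009 = 666, hash=828+666 mod 1009 = 485 <-- target

Answer: D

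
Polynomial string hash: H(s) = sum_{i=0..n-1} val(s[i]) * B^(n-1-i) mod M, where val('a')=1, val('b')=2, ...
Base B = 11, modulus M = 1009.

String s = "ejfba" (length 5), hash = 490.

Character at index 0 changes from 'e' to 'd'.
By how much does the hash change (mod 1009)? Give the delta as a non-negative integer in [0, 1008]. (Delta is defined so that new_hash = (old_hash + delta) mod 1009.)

Delta formula: (val(new) - val(old)) * B^(n-1-k) mod M
  val('d') - val('e') = 4 - 5 = -1
  B^(n-1-k) = 11^4 mod 1009 = 515
  Delta = -1 * 515 mod 1009 = 494

Answer: 494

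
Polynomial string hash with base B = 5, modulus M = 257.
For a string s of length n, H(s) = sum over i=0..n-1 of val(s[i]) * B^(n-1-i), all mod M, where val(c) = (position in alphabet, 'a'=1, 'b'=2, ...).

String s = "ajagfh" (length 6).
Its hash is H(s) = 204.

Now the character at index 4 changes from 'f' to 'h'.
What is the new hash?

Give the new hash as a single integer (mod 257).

Answer: 214

Derivation:
val('f') = 6, val('h') = 8
Position k = 4, exponent = n-1-k = 1
B^1 mod M = 5^1 mod 257 = 5
Delta = (8 - 6) * 5 mod 257 = 10
New hash = (204 + 10) mod 257 = 214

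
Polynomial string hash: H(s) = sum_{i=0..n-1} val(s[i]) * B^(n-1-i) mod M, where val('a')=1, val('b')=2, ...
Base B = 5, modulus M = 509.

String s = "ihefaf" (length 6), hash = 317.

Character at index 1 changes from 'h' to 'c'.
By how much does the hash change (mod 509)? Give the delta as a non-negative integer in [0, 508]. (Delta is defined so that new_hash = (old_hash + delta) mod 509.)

Delta formula: (val(new) - val(old)) * B^(n-1-k) mod M
  val('c') - val('h') = 3 - 8 = -5
  B^(n-1-k) = 5^4 mod 509 = 116
  Delta = -5 * 116 mod 509 = 438

Answer: 438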